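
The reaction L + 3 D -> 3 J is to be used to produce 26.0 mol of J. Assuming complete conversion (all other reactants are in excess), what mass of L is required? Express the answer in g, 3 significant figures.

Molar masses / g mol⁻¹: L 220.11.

1910 g

n(J) = 26.00 mol
n(L) = (1/3) × 26.00 = 8.667 mol
mass = 8.667 × 220.11 = 1908 g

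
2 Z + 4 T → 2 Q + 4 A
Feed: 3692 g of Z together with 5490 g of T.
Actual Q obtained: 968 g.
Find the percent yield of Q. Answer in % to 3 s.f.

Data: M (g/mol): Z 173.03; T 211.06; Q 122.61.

60.7 %

n(Z) = 3692 / 173.03 = 21.34 mol
n(T) = 5490 / 211.06 = 26.01 mol
n/ν → Z: 10.67, T: 6.503; T is limiting.
theoretical n(Q) = (2/4) × 26.01 = 13.01 mol → 1595 g
% yield = 968 / 1595 × 100 = 60.69 %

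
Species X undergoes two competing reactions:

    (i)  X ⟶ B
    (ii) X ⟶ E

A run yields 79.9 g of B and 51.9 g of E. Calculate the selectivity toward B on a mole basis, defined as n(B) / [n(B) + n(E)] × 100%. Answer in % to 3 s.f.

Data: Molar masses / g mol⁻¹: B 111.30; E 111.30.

n(B) = 79.9 / 111.30 = 0.7179 mol
n(E) = 51.9 / 111.30 = 0.4663 mol
selectivity = 0.7179/(0.7179+0.4663) × 100 = 60.62 %

60.6 %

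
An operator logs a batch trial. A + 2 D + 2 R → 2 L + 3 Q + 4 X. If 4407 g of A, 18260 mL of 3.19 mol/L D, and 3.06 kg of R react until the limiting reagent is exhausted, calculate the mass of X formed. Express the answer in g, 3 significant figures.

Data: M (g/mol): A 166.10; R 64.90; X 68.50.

6460 g

n(A) = 4407 / 166.10 = 26.53 mol
n(D) = 3.19 × 18260/1000 = 58.25 mol
n(R) = 3.060×1000 / 64.90 = 47.15 mol
n/ν for A = 26.53/1 = 26.53
n/ν for D = 58.25/2 = 29.13
n/ν for R = 47.15/2 = 23.58
Smallest n/ν is R → limiting reagent.
n(X) = (4/2) × 47.15 = 94.30 mol
mass = 94.30 × 68.50 = 6460 g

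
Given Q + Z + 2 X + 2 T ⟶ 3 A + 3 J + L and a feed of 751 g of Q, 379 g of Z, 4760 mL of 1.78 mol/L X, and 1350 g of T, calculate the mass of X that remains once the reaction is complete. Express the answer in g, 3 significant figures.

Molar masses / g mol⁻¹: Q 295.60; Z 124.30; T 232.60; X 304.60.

1030 g

n(Q) = 751.0 / 295.60 = 2.541 mol
n(Z) = 379.0 / 124.30 = 3.049 mol
n(X) = 1.78 × 4760/1000 = 8.473 mol
n(T) = 1350 / 232.60 = 5.804 mol
n/ν → Q: 2.541, Z: 3.049, X: 4.237, T: 2.902; Q is limiting.
X consumed = (2/1) × 2.541 = 5.082 mol
X remaining = 8.473 − 5.082 = 3.391 mol
mass = 3.391 × 304.60 = 1033 g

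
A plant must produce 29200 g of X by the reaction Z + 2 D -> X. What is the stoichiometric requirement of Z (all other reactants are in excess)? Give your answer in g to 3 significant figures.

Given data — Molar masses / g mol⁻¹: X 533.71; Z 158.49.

n(X) = 29200 / 533.71 = 54.71 mol
n(Z) = (1/1) × 54.71 = 54.71 mol
mass = 54.71 × 158.49 = 8671 g

8670 g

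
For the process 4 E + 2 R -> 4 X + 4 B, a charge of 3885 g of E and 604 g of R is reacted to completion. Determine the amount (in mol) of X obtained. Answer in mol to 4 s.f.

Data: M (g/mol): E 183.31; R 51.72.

21.19 mol

n(E) = 3885 / 183.31 = 21.19 mol
n(R) = 604.0 / 51.72 = 11.68 mol
n/ν → E: 5.298, R: 5.840; E is limiting.
n(X) = (4/4) × 21.19 = 21.19 mol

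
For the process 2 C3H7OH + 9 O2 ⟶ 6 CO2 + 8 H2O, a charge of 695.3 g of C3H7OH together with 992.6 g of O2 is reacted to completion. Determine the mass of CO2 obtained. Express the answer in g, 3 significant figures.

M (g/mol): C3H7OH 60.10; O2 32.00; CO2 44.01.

n(C3H7OH) = 695.3 / 60.10 = 11.57 mol
n(O2) = 992.6 / 32.00 = 31.02 mol
n/ν → C3H7OH: 5.785, O2: 3.447; O2 is limiting.
n(CO2) = (6/9) × 31.02 = 20.68 mol
mass = 20.68 × 44.01 = 910.1 g

910 g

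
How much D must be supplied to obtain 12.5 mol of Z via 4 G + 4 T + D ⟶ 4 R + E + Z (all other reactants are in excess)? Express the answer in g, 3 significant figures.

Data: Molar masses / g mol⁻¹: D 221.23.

2770 g

n(Z) = 12.50 mol
n(D) = (1/1) × 12.50 = 12.50 mol
mass = 12.50 × 221.23 = 2765 g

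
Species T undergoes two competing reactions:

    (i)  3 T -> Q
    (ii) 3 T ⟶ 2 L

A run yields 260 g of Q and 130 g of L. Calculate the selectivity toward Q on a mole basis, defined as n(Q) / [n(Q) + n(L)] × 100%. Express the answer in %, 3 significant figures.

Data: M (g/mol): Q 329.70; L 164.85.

50.0 %

n(Q) = 260 / 329.70 = 0.7886 mol
n(L) = 130 / 164.85 = 0.7886 mol
selectivity = 0.7886/(0.7886+0.7886) × 100 = 50.00 %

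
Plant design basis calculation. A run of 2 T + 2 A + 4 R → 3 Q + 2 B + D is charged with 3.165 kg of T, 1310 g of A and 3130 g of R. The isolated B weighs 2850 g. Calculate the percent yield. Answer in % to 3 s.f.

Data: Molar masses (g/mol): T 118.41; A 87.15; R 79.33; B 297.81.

n(T) = 3.165×1000 / 118.41 = 26.73 mol
n(A) = 1310 / 87.15 = 15.03 mol
n(R) = 3130 / 79.33 = 39.46 mol
n/ν for T = 26.73/2 = 13.37
n/ν for A = 15.03/2 = 7.515
n/ν for R = 39.46/4 = 9.865
Smallest n/ν is A → limiting reagent.
theoretical n(B) = (2/2) × 15.03 = 15.03 mol → 4476 g
% yield = 2850 / 4476 × 100 = 63.67 %

63.7 %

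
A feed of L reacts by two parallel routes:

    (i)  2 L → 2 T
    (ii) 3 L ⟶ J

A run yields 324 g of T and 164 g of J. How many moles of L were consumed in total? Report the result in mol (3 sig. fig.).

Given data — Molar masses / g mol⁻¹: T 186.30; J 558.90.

2.62 mol

n(T) = 324 / 186.30 = 1.739 mol
n(J) = 164 / 558.90 = 0.2934 mol
n(L) via (i) = (2/2)×1.739 = 1.739 mol
n(L) via (ii) = (3/1)×0.2934 = 0.8802 mol
total n(L) = 1.739 + 0.8802 = 2.619 mol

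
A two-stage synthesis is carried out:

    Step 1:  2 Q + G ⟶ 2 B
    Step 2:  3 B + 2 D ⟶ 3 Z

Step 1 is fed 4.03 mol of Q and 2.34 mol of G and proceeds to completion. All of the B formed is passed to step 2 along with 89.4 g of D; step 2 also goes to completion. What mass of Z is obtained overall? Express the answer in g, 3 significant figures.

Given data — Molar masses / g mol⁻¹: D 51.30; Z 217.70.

569 g

Step 1:
n(Q) = 4.030 mol
n(G) = 2.340 mol
n/ν → Q: 2.015, G: 2.340; Q is limiting.
n(B) produced = (2/2) × 4.030 = 4.030 mol
Step 2:
n(B) available = 4.030 mol
n(D) = 89.40 / 51.30 = 1.743 mol
n/ν → B: 1.343, D: 0.8715; D is limiting.
n(Z) = (3/2) × 1.743 = 2.615 mol
mass = 2.615 × 217.70 = 569.3 g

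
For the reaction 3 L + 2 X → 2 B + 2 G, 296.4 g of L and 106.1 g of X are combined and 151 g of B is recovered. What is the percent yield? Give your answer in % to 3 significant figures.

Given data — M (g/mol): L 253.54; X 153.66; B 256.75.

n(L) = 296.4 / 253.54 = 1.169 mol
n(X) = 106.1 / 153.66 = 0.6905 mol
n/ν for L = 1.169/3 = 0.3897
n/ν for X = 0.6905/2 = 0.3453
Smallest n/ν is X → limiting reagent.
theoretical n(B) = (2/2) × 0.6905 = 0.6905 mol → 177.3 g
% yield = 151 / 177.3 × 100 = 85.17 %

85.2 %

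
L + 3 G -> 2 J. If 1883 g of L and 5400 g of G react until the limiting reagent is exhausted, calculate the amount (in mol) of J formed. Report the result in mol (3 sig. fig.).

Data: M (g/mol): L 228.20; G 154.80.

n(L) = 1883 / 228.20 = 8.252 mol
n(G) = 5400 / 154.80 = 34.88 mol
n/ν for L = 8.252/1 = 8.252
n/ν for G = 34.88/3 = 11.63
Smallest n/ν is L → limiting reagent.
n(J) = (2/1) × 8.252 = 16.50 mol

16.5 mol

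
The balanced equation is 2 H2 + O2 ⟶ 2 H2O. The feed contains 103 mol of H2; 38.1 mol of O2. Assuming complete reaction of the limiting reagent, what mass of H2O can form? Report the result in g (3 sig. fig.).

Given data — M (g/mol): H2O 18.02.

1370 g

n(H2) = 103.0 mol
n(O2) = 38.10 mol
n/ν for H2 = 103.0/2 = 51.50
n/ν for O2 = 38.10/1 = 38.10
Smallest n/ν is O2 → limiting reagent.
n(H2O) = (2/1) × 38.10 = 76.20 mol
mass = 76.20 × 18.02 = 1373 g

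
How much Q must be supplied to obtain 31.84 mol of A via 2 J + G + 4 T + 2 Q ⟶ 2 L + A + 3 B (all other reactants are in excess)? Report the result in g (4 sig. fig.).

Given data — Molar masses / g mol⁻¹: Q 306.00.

n(A) = 31.84 mol
n(Q) = (2/1) × 31.84 = 63.68 mol
mass = 63.68 × 306.00 = 19490 g

19490 g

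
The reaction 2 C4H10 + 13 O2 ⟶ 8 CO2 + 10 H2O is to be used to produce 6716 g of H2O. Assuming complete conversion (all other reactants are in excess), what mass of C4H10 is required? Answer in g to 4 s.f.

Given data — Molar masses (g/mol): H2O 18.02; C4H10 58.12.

n(H2O) = 6716 / 18.02 = 372.7 mol
n(C4H10) = (2/10) × 372.7 = 74.54 mol
mass = 74.54 × 58.12 = 4332 g

4332 g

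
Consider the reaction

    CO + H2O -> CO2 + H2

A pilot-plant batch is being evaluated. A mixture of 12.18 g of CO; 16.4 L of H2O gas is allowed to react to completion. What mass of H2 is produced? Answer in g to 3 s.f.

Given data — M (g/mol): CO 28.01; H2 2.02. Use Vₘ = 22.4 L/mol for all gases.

0.878 g

n(CO) = 12.18 / 28.01 = 0.4348 mol
n(H2O) = 16.40 / 22.4 = 0.7321 mol
n/ν for CO = 0.4348/1 = 0.4348
n/ν for H2O = 0.7321/1 = 0.7321
Smallest n/ν is CO → limiting reagent.
n(H2) = (1/1) × 0.4348 = 0.4348 mol
mass = 0.4348 × 2.02 = 0.8783 g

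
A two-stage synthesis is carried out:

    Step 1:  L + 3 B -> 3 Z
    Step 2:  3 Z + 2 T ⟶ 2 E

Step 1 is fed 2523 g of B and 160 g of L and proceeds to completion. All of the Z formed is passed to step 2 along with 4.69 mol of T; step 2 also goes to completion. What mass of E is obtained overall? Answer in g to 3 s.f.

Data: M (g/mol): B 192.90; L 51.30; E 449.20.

Step 1:
n(B) = 2523 / 192.90 = 13.08 mol
n(L) = 160.0 / 51.30 = 3.119 mol
n/ν → B: 4.360, L: 3.119; L is limiting.
n(Z) produced = (3/1) × 3.119 = 9.357 mol
Step 2:
n(Z) available = 9.357 mol
n(T) = 4.690 mol
n/ν → Z: 3.119, T: 2.345; T is limiting.
n(E) = (2/2) × 4.690 = 4.690 mol
mass = 4.690 × 449.20 = 2107 g

2110 g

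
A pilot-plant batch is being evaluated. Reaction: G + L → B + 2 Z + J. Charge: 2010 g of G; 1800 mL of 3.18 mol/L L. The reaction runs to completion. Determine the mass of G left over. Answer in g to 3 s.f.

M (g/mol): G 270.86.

n(G) = 2010 / 270.86 = 7.421 mol
n(L) = 3.18 × 1800/1000 = 5.724 mol
n/ν for G = 7.421/1 = 7.421
n/ν for L = 5.724/1 = 5.724
Smallest n/ν is L → limiting reagent.
G consumed = (1/1) × 5.724 = 5.724 mol
G remaining = 7.421 − 5.724 = 1.697 mol
mass = 1.697 × 270.86 = 459.6 g

460 g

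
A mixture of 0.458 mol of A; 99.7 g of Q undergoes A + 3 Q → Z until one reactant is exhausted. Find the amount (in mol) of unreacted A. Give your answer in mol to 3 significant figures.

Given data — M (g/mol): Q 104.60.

n(A) = 0.4580 mol
n(Q) = 99.70 / 104.60 = 0.9532 mol
n/ν for A = 0.4580/1 = 0.4580
n/ν for Q = 0.9532/3 = 0.3177
Smallest n/ν is Q → limiting reagent.
A consumed = (1/3) × 0.9532 = 0.3177 mol
A remaining = 0.4580 − 0.3177 = 0.1403 mol

0.140 mol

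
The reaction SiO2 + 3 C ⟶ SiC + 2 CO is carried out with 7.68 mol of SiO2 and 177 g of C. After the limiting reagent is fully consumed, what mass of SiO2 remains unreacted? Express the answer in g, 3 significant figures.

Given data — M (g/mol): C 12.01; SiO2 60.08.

n(SiO2) = 7.680 mol
n(C) = 177.0 / 12.01 = 14.74 mol
n/ν for SiO2 = 7.680/1 = 7.680
n/ν for C = 14.74/3 = 4.913
Smallest n/ν is C → limiting reagent.
SiO2 consumed = (1/3) × 14.74 = 4.913 mol
SiO2 remaining = 7.680 − 4.913 = 2.767 mol
mass = 2.767 × 60.08 = 166.2 g

166 g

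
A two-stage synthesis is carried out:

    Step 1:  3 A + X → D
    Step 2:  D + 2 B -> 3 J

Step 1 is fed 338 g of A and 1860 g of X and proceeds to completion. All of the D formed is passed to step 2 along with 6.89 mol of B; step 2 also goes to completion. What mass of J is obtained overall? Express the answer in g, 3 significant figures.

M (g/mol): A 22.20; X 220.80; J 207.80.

Step 1:
n(A) = 338.0 / 22.20 = 15.23 mol
n(X) = 1860 / 220.80 = 8.424 mol
n/ν for A = 15.23/3 = 5.077
n/ν for X = 8.424/1 = 8.424
Smallest n/ν is A → limiting reagent.
n(D) produced = (1/3) × 15.23 = 5.077 mol
Step 2:
n(D) available = 5.077 mol
n(B) = 6.890 mol
n/ν for D = 5.077/1 = 5.077
n/ν for B = 6.890/2 = 3.445
Smallest n/ν is B → limiting reagent.
n(J) = (3/2) × 6.890 = 10.34 mol
mass = 10.34 × 207.80 = 2149 g

2150 g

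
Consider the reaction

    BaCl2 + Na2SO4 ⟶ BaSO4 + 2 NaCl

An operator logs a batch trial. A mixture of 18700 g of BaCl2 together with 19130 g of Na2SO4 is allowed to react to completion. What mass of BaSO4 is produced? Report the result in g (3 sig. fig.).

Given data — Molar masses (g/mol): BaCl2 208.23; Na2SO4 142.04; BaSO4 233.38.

21000 g

n(BaCl2) = 18700 / 208.23 = 89.80 mol
n(Na2SO4) = 19130 / 142.04 = 134.7 mol
n/ν → BaCl2: 89.80, Na2SO4: 134.7; BaCl2 is limiting.
n(BaSO4) = (1/1) × 89.80 = 89.80 mol
mass = 89.80 × 233.38 = 20960 g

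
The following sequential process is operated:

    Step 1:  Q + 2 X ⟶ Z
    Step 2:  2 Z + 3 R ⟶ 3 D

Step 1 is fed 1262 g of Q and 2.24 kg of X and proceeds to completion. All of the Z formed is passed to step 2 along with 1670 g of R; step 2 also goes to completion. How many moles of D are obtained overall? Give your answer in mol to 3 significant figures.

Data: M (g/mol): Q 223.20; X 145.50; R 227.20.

Step 1:
n(Q) = 1262 / 223.20 = 5.654 mol
n(X) = 2.240×1000 / 145.50 = 15.40 mol
n/ν for Q = 5.654/1 = 5.654
n/ν for X = 15.40/2 = 7.700
Smallest n/ν is Q → limiting reagent.
n(Z) produced = (1/1) × 5.654 = 5.654 mol
Step 2:
n(Z) available = 5.654 mol
n(R) = 1670 / 227.20 = 7.350 mol
n/ν for Z = 5.654/2 = 2.827
n/ν for R = 7.350/3 = 2.450
Smallest n/ν is R → limiting reagent.
n(D) = (3/3) × 7.350 = 7.350 mol

7.35 mol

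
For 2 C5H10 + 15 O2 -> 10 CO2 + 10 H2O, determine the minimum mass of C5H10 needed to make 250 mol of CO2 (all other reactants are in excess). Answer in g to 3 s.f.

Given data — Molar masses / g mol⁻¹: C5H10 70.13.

3510 g

n(CO2) = 250.0 mol
n(C5H10) = (2/10) × 250.0 = 50.00 mol
mass = 50.00 × 70.13 = 3507 g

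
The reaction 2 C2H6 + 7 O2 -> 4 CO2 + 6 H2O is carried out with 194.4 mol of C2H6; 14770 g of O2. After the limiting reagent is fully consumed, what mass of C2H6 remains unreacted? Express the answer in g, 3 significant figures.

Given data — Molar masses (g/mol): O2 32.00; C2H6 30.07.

n(C2H6) = 194.4 mol
n(O2) = 14770 / 32.00 = 461.6 mol
n/ν for C2H6 = 194.4/2 = 97.20
n/ν for O2 = 461.6/7 = 65.94
Smallest n/ν is O2 → limiting reagent.
C2H6 consumed = (2/7) × 461.6 = 131.9 mol
C2H6 remaining = 194.4 − 131.9 = 62.50 mol
mass = 62.50 × 30.07 = 1879 g

1880 g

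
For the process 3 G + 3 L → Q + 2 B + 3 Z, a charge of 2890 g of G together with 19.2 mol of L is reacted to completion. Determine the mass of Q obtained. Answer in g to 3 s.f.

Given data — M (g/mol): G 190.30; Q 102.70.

520 g

n(G) = 2890 / 190.30 = 15.19 mol
n(L) = 19.20 mol
n/ν for G = 15.19/3 = 5.063
n/ν for L = 19.20/3 = 6.400
Smallest n/ν is G → limiting reagent.
n(Q) = (1/3) × 15.19 = 5.063 mol
mass = 5.063 × 102.70 = 520.0 g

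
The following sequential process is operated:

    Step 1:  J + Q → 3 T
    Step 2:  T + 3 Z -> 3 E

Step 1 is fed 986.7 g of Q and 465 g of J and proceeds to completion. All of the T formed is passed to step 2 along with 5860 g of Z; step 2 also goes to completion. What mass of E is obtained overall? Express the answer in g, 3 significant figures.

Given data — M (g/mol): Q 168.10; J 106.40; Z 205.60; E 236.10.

Step 1:
n(Q) = 986.7 / 168.10 = 5.870 mol
n(J) = 465.0 / 106.40 = 4.370 mol
n/ν for Q = 5.870/1 = 5.870
n/ν for J = 4.370/1 = 4.370
Smallest n/ν is J → limiting reagent.
n(T) produced = (3/1) × 4.370 = 13.11 mol
Step 2:
n(T) available = 13.11 mol
n(Z) = 5860 / 205.60 = 28.50 mol
n/ν for T = 13.11/1 = 13.11
n/ν for Z = 28.50/3 = 9.500
Smallest n/ν is Z → limiting reagent.
n(E) = (3/3) × 28.50 = 28.50 mol
mass = 28.50 × 236.10 = 6729 g

6730 g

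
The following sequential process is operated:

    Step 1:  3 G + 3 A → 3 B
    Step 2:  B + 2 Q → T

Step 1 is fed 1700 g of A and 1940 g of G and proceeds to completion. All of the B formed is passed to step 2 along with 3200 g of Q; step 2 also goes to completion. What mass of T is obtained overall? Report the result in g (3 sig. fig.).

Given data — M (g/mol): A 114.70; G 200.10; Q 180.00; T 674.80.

Step 1:
n(A) = 1700 / 114.70 = 14.82 mol
n(G) = 1940 / 200.10 = 9.695 mol
n/ν for A = 14.82/3 = 4.940
n/ν for G = 9.695/3 = 3.232
Smallest n/ν is G → limiting reagent.
n(B) produced = (3/3) × 9.695 = 9.695 mol
Step 2:
n(B) available = 9.695 mol
n(Q) = 3200 / 180.00 = 17.78 mol
n/ν for B = 9.695/1 = 9.695
n/ν for Q = 17.78/2 = 8.890
Smallest n/ν is Q → limiting reagent.
n(T) = (1/2) × 17.78 = 8.890 mol
mass = 8.890 × 674.80 = 5999 g

6000 g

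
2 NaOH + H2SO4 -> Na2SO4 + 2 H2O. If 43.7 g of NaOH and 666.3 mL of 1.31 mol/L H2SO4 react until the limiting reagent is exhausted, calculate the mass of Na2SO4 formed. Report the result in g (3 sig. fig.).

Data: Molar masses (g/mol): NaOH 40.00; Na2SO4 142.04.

n(NaOH) = 43.70 / 40.00 = 1.093 mol
n(H2SO4) = 1.31 × 666.3/1000 = 0.8729 mol
n/ν for NaOH = 1.093/2 = 0.5465
n/ν for H2SO4 = 0.8729/1 = 0.8729
Smallest n/ν is NaOH → limiting reagent.
n(Na2SO4) = (1/2) × 1.093 = 0.5465 mol
mass = 0.5465 × 142.04 = 77.62 g

77.6 g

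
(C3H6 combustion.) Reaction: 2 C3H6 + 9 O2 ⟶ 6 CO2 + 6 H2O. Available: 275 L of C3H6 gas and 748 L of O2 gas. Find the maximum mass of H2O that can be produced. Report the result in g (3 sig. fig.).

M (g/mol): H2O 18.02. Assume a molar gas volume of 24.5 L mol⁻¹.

n(C3H6) = 275.0 / 24.5 = 11.22 mol
n(O2) = 748.0 / 24.5 = 30.53 mol
n/ν for C3H6 = 11.22/2 = 5.610
n/ν for O2 = 30.53/9 = 3.392
Smallest n/ν is O2 → limiting reagent.
n(H2O) = (6/9) × 30.53 = 20.35 mol
mass = 20.35 × 18.02 = 366.7 g

367 g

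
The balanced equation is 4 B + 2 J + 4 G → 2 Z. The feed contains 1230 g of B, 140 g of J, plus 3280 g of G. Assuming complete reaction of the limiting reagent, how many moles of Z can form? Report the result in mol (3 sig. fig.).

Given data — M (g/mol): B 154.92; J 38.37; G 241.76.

n(B) = 1230 / 154.92 = 7.940 mol
n(J) = 140.0 / 38.37 = 3.649 mol
n(G) = 3280 / 241.76 = 13.57 mol
n/ν for B = 7.940/4 = 1.985
n/ν for J = 3.649/2 = 1.825
n/ν for G = 13.57/4 = 3.393
Smallest n/ν is J → limiting reagent.
n(Z) = (2/2) × 3.649 = 3.649 mol

3.65 mol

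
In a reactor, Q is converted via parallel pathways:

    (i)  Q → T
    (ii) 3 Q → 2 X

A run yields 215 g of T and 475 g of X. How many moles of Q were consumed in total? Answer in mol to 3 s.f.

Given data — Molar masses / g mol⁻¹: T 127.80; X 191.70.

5.40 mol

n(T) = 215 / 127.80 = 1.682 mol
n(X) = 475 / 191.70 = 2.478 mol
n(Q) via (i) = (1/1)×1.682 = 1.682 mol
n(Q) via (ii) = (3/2)×2.478 = 3.717 mol
total n(Q) = 1.682 + 3.717 = 5.399 mol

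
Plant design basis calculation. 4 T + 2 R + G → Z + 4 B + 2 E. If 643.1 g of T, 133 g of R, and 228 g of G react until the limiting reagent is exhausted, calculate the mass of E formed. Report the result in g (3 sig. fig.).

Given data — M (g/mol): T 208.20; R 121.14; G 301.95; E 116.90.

128 g

n(T) = 643.1 / 208.20 = 3.089 mol
n(R) = 133.0 / 121.14 = 1.098 mol
n(G) = 228.0 / 301.95 = 0.7551 mol
n/ν → T: 0.7723, R: 0.5490, G: 0.7551; R is limiting.
n(E) = (2/2) × 1.098 = 1.098 mol
mass = 1.098 × 116.90 = 128.4 g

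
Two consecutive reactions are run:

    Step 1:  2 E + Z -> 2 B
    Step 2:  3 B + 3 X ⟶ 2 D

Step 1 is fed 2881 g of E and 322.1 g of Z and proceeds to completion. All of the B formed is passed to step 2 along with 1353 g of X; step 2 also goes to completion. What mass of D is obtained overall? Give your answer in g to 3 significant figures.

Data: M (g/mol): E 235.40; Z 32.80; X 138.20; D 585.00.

3820 g

Step 1:
n(E) = 2881 / 235.40 = 12.24 mol
n(Z) = 322.1 / 32.80 = 9.820 mol
n/ν → E: 6.120, Z: 9.820; E is limiting.
n(B) produced = (2/2) × 12.24 = 12.24 mol
Step 2:
n(B) available = 12.24 mol
n(X) = 1353 / 138.20 = 9.790 mol
n/ν → B: 4.080, X: 3.263; X is limiting.
n(D) = (2/3) × 9.790 = 6.527 mol
mass = 6.527 × 585.00 = 3818 g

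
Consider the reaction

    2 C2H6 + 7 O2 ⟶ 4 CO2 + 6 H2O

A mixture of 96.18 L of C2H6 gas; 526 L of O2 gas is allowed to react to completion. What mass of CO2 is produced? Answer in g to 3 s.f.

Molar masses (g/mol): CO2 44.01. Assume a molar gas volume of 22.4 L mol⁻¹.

378 g

n(C2H6) = 96.18 / 22.4 = 4.294 mol
n(O2) = 526.0 / 22.4 = 23.48 mol
n/ν for C2H6 = 4.294/2 = 2.147
n/ν for O2 = 23.48/7 = 3.354
Smallest n/ν is C2H6 → limiting reagent.
n(CO2) = (4/2) × 4.294 = 8.588 mol
mass = 8.588 × 44.01 = 378.0 g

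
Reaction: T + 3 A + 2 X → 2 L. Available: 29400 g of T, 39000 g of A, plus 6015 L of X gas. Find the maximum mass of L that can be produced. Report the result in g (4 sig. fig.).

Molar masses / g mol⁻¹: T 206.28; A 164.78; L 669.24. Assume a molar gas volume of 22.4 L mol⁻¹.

105600 g

n(T) = 29400 / 206.28 = 142.5 mol
n(A) = 39000 / 164.78 = 236.7 mol
n(X) = 6015 / 22.4 = 268.5 mol
n/ν → T: 142.5, A: 78.90, X: 134.3; A is limiting.
n(L) = (2/3) × 236.7 = 157.8 mol
mass = 157.8 × 669.24 = 105600 g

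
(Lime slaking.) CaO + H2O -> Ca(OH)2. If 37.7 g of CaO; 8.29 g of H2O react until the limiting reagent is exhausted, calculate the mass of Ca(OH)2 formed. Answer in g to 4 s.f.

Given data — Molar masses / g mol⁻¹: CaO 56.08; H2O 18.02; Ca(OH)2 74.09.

34.08 g

n(CaO) = 37.70 / 56.08 = 0.6723 mol
n(H2O) = 8.290 / 18.02 = 0.4600 mol
n/ν for CaO = 0.6723/1 = 0.6723
n/ν for H2O = 0.4600/1 = 0.4600
Smallest n/ν is H2O → limiting reagent.
n(Ca(OH)2) = (1/1) × 0.4600 = 0.4600 mol
mass = 0.4600 × 74.09 = 34.08 g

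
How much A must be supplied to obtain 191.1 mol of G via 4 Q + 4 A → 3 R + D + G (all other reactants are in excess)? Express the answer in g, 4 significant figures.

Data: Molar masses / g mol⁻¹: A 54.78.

n(G) = 191.1 mol
n(A) = (4/1) × 191.1 = 764.4 mol
mass = 764.4 × 54.78 = 41870 g

41870 g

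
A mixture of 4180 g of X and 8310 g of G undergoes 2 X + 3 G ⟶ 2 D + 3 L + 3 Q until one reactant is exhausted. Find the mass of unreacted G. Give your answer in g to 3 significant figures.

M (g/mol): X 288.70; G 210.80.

n(X) = 4180 / 288.70 = 14.48 mol
n(G) = 8310 / 210.80 = 39.42 mol
n/ν for X = 14.48/2 = 7.240
n/ν for G = 39.42/3 = 13.14
Smallest n/ν is X → limiting reagent.
G consumed = (3/2) × 14.48 = 21.72 mol
G remaining = 39.42 − 21.72 = 17.70 mol
mass = 17.70 × 210.80 = 3731 g

3730 g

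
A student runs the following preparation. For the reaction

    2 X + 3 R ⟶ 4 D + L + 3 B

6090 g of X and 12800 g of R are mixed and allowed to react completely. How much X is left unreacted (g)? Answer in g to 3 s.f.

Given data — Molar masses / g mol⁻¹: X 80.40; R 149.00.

1490 g

n(X) = 6090 / 80.40 = 75.75 mol
n(R) = 12800 / 149.00 = 85.91 mol
n/ν for X = 75.75/2 = 37.88
n/ν for R = 85.91/3 = 28.64
Smallest n/ν is R → limiting reagent.
X consumed = (2/3) × 85.91 = 57.27 mol
X remaining = 75.75 − 57.27 = 18.48 mol
mass = 18.48 × 80.40 = 1486 g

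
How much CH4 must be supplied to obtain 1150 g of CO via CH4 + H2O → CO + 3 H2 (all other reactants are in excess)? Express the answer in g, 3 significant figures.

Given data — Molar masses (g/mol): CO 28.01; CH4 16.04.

659 g

n(CO) = 1150 / 28.01 = 41.06 mol
n(CH4) = (1/1) × 41.06 = 41.06 mol
mass = 41.06 × 16.04 = 658.6 g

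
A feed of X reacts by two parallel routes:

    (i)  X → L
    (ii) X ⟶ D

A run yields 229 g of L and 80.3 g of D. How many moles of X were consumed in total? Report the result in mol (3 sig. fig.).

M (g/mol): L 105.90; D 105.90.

n(L) = 229 / 105.90 = 2.162 mol
n(D) = 80.3 / 105.90 = 0.7583 mol
n(X) via (i) = (1/1)×2.162 = 2.162 mol
n(X) via (ii) = (1/1)×0.7583 = 0.7583 mol
total n(X) = 2.162 + 0.7583 = 2.920 mol

2.92 mol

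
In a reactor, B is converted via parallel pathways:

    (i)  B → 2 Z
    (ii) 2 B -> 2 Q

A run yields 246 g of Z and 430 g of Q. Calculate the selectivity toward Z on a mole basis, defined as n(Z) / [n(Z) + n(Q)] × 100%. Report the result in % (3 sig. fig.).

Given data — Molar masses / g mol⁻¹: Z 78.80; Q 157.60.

53.4 %

n(Z) = 246 / 78.80 = 3.122 mol
n(Q) = 430 / 157.60 = 2.728 mol
selectivity = 3.122/(3.122+2.728) × 100 = 53.37 %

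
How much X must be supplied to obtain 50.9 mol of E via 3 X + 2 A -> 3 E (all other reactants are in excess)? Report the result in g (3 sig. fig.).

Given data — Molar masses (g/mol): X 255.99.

13000 g

n(E) = 50.90 mol
n(X) = (3/3) × 50.90 = 50.90 mol
mass = 50.90 × 255.99 = 13030 g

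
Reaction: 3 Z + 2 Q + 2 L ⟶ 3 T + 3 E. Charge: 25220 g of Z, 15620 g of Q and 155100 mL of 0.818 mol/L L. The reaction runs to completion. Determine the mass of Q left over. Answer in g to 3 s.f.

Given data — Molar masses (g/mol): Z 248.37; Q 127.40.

n(Z) = 25220 / 248.37 = 101.5 mol
n(Q) = 15620 / 127.40 = 122.6 mol
n(L) = 0.818 × 155100/1000 = 126.9 mol
n/ν → Z: 33.83, Q: 61.30, L: 63.45; Z is limiting.
Q consumed = (2/3) × 101.5 = 67.67 mol
Q remaining = 122.6 − 67.67 = 54.93 mol
mass = 54.93 × 127.40 = 6998 g

7000 g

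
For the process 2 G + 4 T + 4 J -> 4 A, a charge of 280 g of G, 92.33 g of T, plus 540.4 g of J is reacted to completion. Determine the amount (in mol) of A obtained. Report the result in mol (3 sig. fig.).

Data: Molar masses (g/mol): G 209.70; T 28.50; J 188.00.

2.67 mol

n(G) = 280.0 / 209.70 = 1.335 mol
n(T) = 92.33 / 28.50 = 3.240 mol
n(J) = 540.4 / 188.00 = 2.874 mol
n/ν for G = 1.335/2 = 0.6675
n/ν for T = 3.240/4 = 0.8100
n/ν for J = 2.874/4 = 0.7185
Smallest n/ν is G → limiting reagent.
n(A) = (4/2) × 1.335 = 2.670 mol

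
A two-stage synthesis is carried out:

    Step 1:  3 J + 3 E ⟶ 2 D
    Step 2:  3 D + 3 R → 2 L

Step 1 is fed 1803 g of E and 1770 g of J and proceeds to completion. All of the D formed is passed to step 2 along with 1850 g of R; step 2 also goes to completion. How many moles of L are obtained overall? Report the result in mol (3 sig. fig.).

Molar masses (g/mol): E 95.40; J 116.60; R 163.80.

Step 1:
n(E) = 1803 / 95.40 = 18.90 mol
n(J) = 1770 / 116.60 = 15.18 mol
n/ν for E = 18.90/3 = 6.300
n/ν for J = 15.18/3 = 5.060
Smallest n/ν is J → limiting reagent.
n(D) produced = (2/3) × 15.18 = 10.12 mol
Step 2:
n(D) available = 10.12 mol
n(R) = 1850 / 163.80 = 11.29 mol
n/ν for D = 10.12/3 = 3.373
n/ν for R = 11.29/3 = 3.763
Smallest n/ν is D → limiting reagent.
n(L) = (2/3) × 10.12 = 6.747 mol

6.75 mol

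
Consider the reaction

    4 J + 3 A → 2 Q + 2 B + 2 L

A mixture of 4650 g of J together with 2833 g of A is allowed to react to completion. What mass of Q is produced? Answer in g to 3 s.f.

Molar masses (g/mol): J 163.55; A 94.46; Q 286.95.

4080 g

n(J) = 4650 / 163.55 = 28.43 mol
n(A) = 2833 / 94.46 = 29.99 mol
n/ν → J: 7.108, A: 9.997; J is limiting.
n(Q) = (2/4) × 28.43 = 14.22 mol
mass = 14.22 × 286.95 = 4080 g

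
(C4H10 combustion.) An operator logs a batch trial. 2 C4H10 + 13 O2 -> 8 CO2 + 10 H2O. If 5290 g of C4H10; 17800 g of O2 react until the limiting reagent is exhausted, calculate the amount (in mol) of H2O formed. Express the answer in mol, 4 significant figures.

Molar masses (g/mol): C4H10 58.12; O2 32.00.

427.9 mol

n(C4H10) = 5290 / 58.12 = 91.02 mol
n(O2) = 17800 / 32.00 = 556.3 mol
n/ν for C4H10 = 91.02/2 = 45.51
n/ν for O2 = 556.3/13 = 42.79
Smallest n/ν is O2 → limiting reagent.
n(H2O) = (10/13) × 556.3 = 427.9 mol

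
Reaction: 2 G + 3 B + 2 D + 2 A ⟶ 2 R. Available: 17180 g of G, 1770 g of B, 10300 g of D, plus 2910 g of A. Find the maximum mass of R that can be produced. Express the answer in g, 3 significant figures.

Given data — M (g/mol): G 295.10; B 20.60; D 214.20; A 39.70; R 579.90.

27900 g

n(G) = 17180 / 295.10 = 58.22 mol
n(B) = 1770 / 20.60 = 85.92 mol
n(D) = 10300 / 214.20 = 48.09 mol
n(A) = 2910 / 39.70 = 73.30 mol
n/ν for G = 58.22/2 = 29.11
n/ν for B = 85.92/3 = 28.64
n/ν for D = 48.09/2 = 24.05
n/ν for A = 73.30/2 = 36.65
Smallest n/ν is D → limiting reagent.
n(R) = (2/2) × 48.09 = 48.09 mol
mass = 48.09 × 579.90 = 27890 g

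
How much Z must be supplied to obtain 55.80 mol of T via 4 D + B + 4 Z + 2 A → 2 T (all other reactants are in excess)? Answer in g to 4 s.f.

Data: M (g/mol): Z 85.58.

n(T) = 55.80 mol
n(Z) = (4/2) × 55.80 = 111.6 mol
mass = 111.6 × 85.58 = 9551 g

9551 g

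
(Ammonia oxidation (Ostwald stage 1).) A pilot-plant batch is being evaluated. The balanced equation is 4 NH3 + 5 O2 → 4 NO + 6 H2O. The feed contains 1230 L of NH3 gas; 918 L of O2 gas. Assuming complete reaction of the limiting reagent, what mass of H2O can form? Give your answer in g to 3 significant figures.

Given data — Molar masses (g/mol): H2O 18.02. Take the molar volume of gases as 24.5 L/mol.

n(NH3) = 1230 / 24.5 = 50.20 mol
n(O2) = 918.0 / 24.5 = 37.47 mol
n/ν for NH3 = 50.20/4 = 12.55
n/ν for O2 = 37.47/5 = 7.494
Smallest n/ν is O2 → limiting reagent.
n(H2O) = (6/5) × 37.47 = 44.96 mol
mass = 44.96 × 18.02 = 810.2 g

810 g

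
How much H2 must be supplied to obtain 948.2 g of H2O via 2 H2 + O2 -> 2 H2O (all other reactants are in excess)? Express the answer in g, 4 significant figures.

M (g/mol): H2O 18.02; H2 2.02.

106.3 g

n(H2O) = 948.2 / 18.02 = 52.62 mol
n(H2) = (2/2) × 52.62 = 52.62 mol
mass = 52.62 × 2.02 = 106.3 g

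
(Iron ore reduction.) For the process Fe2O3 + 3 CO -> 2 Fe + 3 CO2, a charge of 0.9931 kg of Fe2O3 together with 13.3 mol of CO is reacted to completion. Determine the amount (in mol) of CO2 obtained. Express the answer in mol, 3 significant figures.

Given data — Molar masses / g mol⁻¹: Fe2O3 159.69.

13.3 mol

n(Fe2O3) = 0.9931×1000 / 159.69 = 6.219 mol
n(CO) = 13.30 mol
n/ν → Fe2O3: 6.219, CO: 4.433; CO is limiting.
n(CO2) = (3/3) × 13.30 = 13.30 mol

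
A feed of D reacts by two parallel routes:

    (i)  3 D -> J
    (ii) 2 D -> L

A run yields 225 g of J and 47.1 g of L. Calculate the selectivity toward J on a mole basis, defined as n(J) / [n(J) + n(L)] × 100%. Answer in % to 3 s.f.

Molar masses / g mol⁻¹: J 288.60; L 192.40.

76.1 %

n(J) = 225 / 288.60 = 0.7796 mol
n(L) = 47.1 / 192.40 = 0.2448 mol
selectivity = 0.7796/(0.7796+0.2448) × 100 = 76.10 %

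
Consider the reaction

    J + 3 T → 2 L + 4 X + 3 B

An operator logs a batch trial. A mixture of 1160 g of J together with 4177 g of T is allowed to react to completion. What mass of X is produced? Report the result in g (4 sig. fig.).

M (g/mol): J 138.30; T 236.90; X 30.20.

710.0 g

n(J) = 1160 / 138.30 = 8.388 mol
n(T) = 4177 / 236.90 = 17.63 mol
n/ν for J = 8.388/1 = 8.388
n/ν for T = 17.63/3 = 5.877
Smallest n/ν is T → limiting reagent.
n(X) = (4/3) × 17.63 = 23.51 mol
mass = 23.51 × 30.20 = 710.0 g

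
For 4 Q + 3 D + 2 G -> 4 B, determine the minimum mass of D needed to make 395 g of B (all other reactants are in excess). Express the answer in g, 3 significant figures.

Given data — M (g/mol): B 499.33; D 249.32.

n(B) = 395 / 499.33 = 0.7911 mol
n(D) = (3/4) × 0.7911 = 0.5933 mol
mass = 0.5933 × 249.32 = 147.9 g

148 g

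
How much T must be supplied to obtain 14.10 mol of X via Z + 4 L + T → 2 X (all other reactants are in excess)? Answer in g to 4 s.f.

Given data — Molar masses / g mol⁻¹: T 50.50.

356.0 g

n(X) = 14.10 mol
n(T) = (1/2) × 14.10 = 7.050 mol
mass = 7.050 × 50.50 = 356.0 g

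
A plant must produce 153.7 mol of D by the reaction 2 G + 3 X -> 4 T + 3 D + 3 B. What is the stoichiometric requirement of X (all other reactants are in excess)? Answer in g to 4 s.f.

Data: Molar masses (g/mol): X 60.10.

9237 g

n(D) = 153.7 mol
n(X) = (3/3) × 153.7 = 153.7 mol
mass = 153.7 × 60.10 = 9237 g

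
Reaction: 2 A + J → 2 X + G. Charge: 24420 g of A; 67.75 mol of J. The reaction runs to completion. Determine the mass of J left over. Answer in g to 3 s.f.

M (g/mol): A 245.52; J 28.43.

n(A) = 24420 / 245.52 = 99.46 mol
n(J) = 67.75 mol
n/ν for A = 99.46/2 = 49.73
n/ν for J = 67.75/1 = 67.75
Smallest n/ν is A → limiting reagent.
J consumed = (1/2) × 99.46 = 49.73 mol
J remaining = 67.75 − 49.73 = 18.02 mol
mass = 18.02 × 28.43 = 512.3 g

512 g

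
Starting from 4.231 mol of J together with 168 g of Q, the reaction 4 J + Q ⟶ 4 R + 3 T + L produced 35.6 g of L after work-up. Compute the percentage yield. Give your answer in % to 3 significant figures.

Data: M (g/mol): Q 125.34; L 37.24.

90.4 %

n(J) = 4.231 mol
n(Q) = 168.0 / 125.34 = 1.340 mol
n/ν for J = 4.231/4 = 1.058
n/ν for Q = 1.340/1 = 1.340
Smallest n/ν is J → limiting reagent.
theoretical n(L) = (1/4) × 4.231 = 1.058 mol → 39.40 g
% yield = 35.6 / 39.40 × 100 = 90.36 %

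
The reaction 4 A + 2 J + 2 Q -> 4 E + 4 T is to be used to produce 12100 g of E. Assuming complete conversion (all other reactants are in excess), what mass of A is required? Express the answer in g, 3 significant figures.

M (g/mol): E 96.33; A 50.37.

6330 g

n(E) = 12100 / 96.33 = 125.6 mol
n(A) = (4/4) × 125.6 = 125.6 mol
mass = 125.6 × 50.37 = 6326 g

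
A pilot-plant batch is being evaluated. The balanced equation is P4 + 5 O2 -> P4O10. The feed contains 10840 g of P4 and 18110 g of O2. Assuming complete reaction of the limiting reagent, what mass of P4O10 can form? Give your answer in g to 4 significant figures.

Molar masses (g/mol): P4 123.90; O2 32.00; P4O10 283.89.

24840 g

n(P4) = 10840 / 123.90 = 87.49 mol
n(O2) = 18110 / 32.00 = 565.9 mol
n/ν for P4 = 87.49/1 = 87.49
n/ν for O2 = 565.9/5 = 113.2
Smallest n/ν is P4 → limiting reagent.
n(P4O10) = (1/1) × 87.49 = 87.49 mol
mass = 87.49 × 283.89 = 24840 g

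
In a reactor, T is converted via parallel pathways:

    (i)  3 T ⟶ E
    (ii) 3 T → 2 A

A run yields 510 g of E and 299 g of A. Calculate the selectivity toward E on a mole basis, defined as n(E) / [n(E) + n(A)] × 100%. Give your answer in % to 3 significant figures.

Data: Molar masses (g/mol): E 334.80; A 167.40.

46.0 %

n(E) = 510 / 334.80 = 1.523 mol
n(A) = 299 / 167.40 = 1.786 mol
selectivity = 1.523/(1.523+1.786) × 100 = 46.03 %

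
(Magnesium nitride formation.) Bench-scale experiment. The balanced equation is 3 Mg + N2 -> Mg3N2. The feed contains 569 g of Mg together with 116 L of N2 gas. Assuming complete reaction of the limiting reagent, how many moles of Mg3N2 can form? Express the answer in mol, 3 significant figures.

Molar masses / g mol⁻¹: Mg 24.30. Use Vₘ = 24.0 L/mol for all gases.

n(Mg) = 569.0 / 24.30 = 23.42 mol
n(N2) = 116.0 / 24.0 = 4.833 mol
n/ν for Mg = 23.42/3 = 7.807
n/ν for N2 = 4.833/1 = 4.833
Smallest n/ν is N2 → limiting reagent.
n(Mg3N2) = (1/1) × 4.833 = 4.833 mol

4.83 mol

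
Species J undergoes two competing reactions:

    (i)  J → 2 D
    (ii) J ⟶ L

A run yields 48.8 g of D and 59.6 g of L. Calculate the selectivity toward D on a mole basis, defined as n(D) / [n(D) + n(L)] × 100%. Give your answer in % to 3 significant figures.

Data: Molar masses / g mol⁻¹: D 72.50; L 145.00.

n(D) = 48.8 / 72.50 = 0.6731 mol
n(L) = 59.6 / 145.00 = 0.4110 mol
selectivity = 0.6731/(0.6731+0.4110) × 100 = 62.09 %

62.1 %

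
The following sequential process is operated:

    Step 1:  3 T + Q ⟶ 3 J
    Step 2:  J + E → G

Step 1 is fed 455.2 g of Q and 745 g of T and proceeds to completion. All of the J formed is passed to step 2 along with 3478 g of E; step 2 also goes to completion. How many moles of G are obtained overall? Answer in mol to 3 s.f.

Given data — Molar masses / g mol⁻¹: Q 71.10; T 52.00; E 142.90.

14.3 mol

Step 1:
n(Q) = 455.2 / 71.10 = 6.402 mol
n(T) = 745.0 / 52.00 = 14.33 mol
n/ν for Q = 6.402/1 = 6.402
n/ν for T = 14.33/3 = 4.777
Smallest n/ν is T → limiting reagent.
n(J) produced = (3/3) × 14.33 = 14.33 mol
Step 2:
n(J) available = 14.33 mol
n(E) = 3478 / 142.90 = 24.34 mol
n/ν for J = 14.33/1 = 14.33
n/ν for E = 24.34/1 = 24.34
Smallest n/ν is J → limiting reagent.
n(G) = (1/1) × 14.33 = 14.33 mol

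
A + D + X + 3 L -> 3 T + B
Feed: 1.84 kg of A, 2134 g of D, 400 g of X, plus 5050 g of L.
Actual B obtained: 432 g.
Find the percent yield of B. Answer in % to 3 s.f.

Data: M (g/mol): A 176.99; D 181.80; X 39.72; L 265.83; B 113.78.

60.0 %

n(A) = 1.840×1000 / 176.99 = 10.40 mol
n(D) = 2134 / 181.80 = 11.74 mol
n(X) = 400.0 / 39.72 = 10.07 mol
n(L) = 5050 / 265.83 = 19.00 mol
n/ν for A = 10.40/1 = 10.40
n/ν for D = 11.74/1 = 11.74
n/ν for X = 10.07/1 = 10.07
n/ν for L = 19.00/3 = 6.333
Smallest n/ν is L → limiting reagent.
theoretical n(B) = (1/3) × 19.00 = 6.333 mol → 720.6 g
% yield = 432 / 720.6 × 100 = 59.95 %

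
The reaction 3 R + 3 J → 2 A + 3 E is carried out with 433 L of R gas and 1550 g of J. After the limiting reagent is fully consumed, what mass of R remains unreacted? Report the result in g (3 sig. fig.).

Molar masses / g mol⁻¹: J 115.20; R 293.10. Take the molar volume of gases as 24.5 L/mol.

n(R) = 433.0 / 24.5 = 17.67 mol
n(J) = 1550 / 115.20 = 13.45 mol
n/ν for R = 17.67/3 = 5.890
n/ν for J = 13.45/3 = 4.483
Smallest n/ν is J → limiting reagent.
R consumed = (3/3) × 13.45 = 13.45 mol
R remaining = 17.67 − 13.45 = 4.220 mol
mass = 4.220 × 293.10 = 1237 g

1240 g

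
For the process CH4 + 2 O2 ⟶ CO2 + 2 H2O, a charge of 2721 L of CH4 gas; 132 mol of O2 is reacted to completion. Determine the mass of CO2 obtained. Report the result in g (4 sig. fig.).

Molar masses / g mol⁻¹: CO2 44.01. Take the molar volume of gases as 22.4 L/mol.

n(CH4) = 2721 / 22.4 = 121.5 mol
n(O2) = 132.0 mol
n/ν for CH4 = 121.5/1 = 121.5
n/ν for O2 = 132.0/2 = 66.00
Smallest n/ν is O2 → limiting reagent.
n(CO2) = (1/2) × 132.0 = 66.00 mol
mass = 66.00 × 44.01 = 2905 g

2905 g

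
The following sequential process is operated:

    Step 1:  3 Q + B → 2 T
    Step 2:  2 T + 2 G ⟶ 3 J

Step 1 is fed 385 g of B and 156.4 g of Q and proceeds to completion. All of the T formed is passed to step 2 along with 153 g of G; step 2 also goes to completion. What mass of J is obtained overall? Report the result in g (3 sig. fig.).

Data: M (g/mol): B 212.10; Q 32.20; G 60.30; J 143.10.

Step 1:
n(B) = 385.0 / 212.10 = 1.815 mol
n(Q) = 156.4 / 32.20 = 4.857 mol
n/ν for B = 1.815/1 = 1.815
n/ν for Q = 4.857/3 = 1.619
Smallest n/ν is Q → limiting reagent.
n(T) produced = (2/3) × 4.857 = 3.238 mol
Step 2:
n(T) available = 3.238 mol
n(G) = 153.0 / 60.30 = 2.537 mol
n/ν for T = 3.238/2 = 1.619
n/ν for G = 2.537/2 = 1.269
Smallest n/ν is G → limiting reagent.
n(J) = (3/2) × 2.537 = 3.806 mol
mass = 3.806 × 143.10 = 544.6 g

545 g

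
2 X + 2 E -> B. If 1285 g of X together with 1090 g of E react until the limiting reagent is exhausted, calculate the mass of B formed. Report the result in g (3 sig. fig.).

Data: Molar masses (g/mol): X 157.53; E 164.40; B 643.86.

2130 g

n(X) = 1285 / 157.53 = 8.157 mol
n(E) = 1090 / 164.40 = 6.630 mol
n/ν → X: 4.079, E: 3.315; E is limiting.
n(B) = (1/2) × 6.630 = 3.315 mol
mass = 3.315 × 643.86 = 2134 g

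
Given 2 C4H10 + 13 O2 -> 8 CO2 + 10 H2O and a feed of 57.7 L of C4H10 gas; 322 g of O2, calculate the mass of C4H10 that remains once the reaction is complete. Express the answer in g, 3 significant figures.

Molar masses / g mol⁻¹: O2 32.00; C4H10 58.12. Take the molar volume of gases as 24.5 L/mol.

n(C4H10) = 57.70 / 24.5 = 2.355 mol
n(O2) = 322.0 / 32.00 = 10.06 mol
n/ν for C4H10 = 2.355/2 = 1.178
n/ν for O2 = 10.06/13 = 0.7738
Smallest n/ν is O2 → limiting reagent.
C4H10 consumed = (2/13) × 10.06 = 1.548 mol
C4H10 remaining = 2.355 − 1.548 = 0.8070 mol
mass = 0.8070 × 58.12 = 46.90 g

46.9 g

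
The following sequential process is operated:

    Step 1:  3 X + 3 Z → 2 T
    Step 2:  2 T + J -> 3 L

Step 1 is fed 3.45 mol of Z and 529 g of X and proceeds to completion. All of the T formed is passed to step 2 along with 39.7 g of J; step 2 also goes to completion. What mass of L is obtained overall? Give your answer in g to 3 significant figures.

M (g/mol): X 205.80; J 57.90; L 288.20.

593 g

Step 1:
n(Z) = 3.450 mol
n(X) = 529.0 / 205.80 = 2.570 mol
n/ν for Z = 3.450/3 = 1.150
n/ν for X = 2.570/3 = 0.8567
Smallest n/ν is X → limiting reagent.
n(T) produced = (2/3) × 2.570 = 1.713 mol
Step 2:
n(T) available = 1.713 mol
n(J) = 39.70 / 57.90 = 0.6857 mol
n/ν for T = 1.713/2 = 0.8565
n/ν for J = 0.6857/1 = 0.6857
Smallest n/ν is J → limiting reagent.
n(L) = (3/1) × 0.6857 = 2.057 mol
mass = 2.057 × 288.20 = 592.8 g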